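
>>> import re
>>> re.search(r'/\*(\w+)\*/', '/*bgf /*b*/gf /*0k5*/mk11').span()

(6, 11)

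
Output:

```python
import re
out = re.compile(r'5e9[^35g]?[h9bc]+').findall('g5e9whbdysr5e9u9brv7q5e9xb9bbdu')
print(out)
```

['5e9whb', '5e9u9b', '5e9xb9bb']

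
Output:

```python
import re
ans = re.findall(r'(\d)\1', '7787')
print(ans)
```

The backreference `\1` re-matches whatever the first group consumed, character for character.
One capturing group, so `findall` returns just the captured substring from the one match — 1 in all.

['7']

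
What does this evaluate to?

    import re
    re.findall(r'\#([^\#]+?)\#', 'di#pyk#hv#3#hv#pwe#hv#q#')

One capturing group, so `findall` returns just the captured substring from each match — 4 in all.

['pyk', '3', 'pwe', 'q']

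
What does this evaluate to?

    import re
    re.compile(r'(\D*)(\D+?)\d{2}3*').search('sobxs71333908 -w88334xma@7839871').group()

This matches zero or more of a non-digit (captured); then one or more of a non-digit (lazy) (captured); then exactly 2 of a digit, then zero or more of a literal '3'.
Unlike `match`, `search` isn't anchored — it looks for the pattern anywhere in the string.
The match spans [0:10] → 'sobxs71333'.
Captured: group 1 = 'sobx', group 2 = 's'.

'sobxs71333'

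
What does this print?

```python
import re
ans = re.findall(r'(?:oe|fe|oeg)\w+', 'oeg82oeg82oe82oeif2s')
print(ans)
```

['oeg82oeg82oe82oeif2s']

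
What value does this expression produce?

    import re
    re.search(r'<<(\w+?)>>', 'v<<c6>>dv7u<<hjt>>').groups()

`search` walks the string left to right and returns the first match it finds.
The match spans [1:7] → '<<c6>>'.
Captured: group 1 = 'c6'.

('c6',)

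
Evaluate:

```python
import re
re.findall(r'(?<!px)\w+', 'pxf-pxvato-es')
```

['pxf', 'pxvato', 'es']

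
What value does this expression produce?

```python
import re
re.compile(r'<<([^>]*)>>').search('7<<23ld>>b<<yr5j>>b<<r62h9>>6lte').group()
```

'<<23ld>>'

`re.search` scans for the first position where the pattern succeeds.
The match spans [1:9] → '<<23ld>>'.
Captured: group 1 = '23ld'.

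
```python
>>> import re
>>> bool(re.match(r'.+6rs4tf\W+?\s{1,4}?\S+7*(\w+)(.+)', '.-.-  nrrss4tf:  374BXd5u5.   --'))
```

Pattern: one or more of any character; then the literal '6rs', then the literal '4tf'; then one or more of a non-word character (lazy); then 1 to 4 of whitespace (lazy), then one or more of a non-whitespace character, then zero or more of the literal '7'; then one or more of a word character (captured); then one or more of any character (captured).
`re.match` only tries the pattern at the start of the string.
Here the string doesn't start with a match, so the call returns None, and `bool(None)` is False.

False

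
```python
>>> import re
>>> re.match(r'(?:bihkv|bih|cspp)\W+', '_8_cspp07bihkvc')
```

None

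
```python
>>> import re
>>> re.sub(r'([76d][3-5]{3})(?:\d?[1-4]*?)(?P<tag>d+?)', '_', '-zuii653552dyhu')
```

'-zuii_yhu'

This matches one of [76d], then exactly 3 of a character in [3-5] (captured); then optionally a digit, then zero or more of a character in [1-4] (lazy) (non-capturing group); then one or more of a literal 'd' (lazy) (captured as 'tag').
Matches: at [5:12] → '653552d'.
Each match is replaced by '_'.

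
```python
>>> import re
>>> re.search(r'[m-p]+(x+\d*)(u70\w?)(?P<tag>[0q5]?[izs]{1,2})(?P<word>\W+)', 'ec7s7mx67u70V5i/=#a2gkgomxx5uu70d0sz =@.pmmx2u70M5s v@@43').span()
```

(5, 18)

The match spans [5:18] → 'mx67u70V5i/=#'.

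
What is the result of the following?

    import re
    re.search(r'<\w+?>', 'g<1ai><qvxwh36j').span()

The match spans [1:6] → '<1ai>'.

(1, 6)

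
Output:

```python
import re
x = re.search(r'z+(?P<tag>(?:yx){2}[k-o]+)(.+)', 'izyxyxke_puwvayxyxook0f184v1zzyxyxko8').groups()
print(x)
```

The match spans [1:37] → 'zyxyxke_puwvayxyxook0f184v1zzyxyxko8'.
Captured: group 1 = 'yxyxk', group 2 = 'e_puwvayxyxook0f184v1zzyxyxko8'.

('yxyxk', 'e_puwvayxyxook0f184v1zzyxyxko8')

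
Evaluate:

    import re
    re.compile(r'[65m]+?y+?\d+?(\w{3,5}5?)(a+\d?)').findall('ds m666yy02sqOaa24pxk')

This matches one or more of one of [65m] (lazy), then one or more of the literal 'y' (lazy), then one or more of a digit (lazy); then 3 to 5 of a word character, then optionally the literal '5' (captured); then one or more of a literal 'a', then optionally a digit (captured).
Because the quantifier is non-greedy, it stops expanding at the earliest point where the rest of the pattern can succeed.
Walking the string: at [3:17] match 'm666yy02sqOaa2', groups = ('2sqOa', 'a2').
With 2 capturing groups, `findall` returns a 2-tuple per match.

[('2sqOa', 'a2')]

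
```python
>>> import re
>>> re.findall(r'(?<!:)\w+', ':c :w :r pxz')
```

The negative lookahead/lookbehind blocks any match where the forbidden context is present.
Matches: at [9:12] → 'pxz'.
`findall` yields the raw match text (1 of them) because the pattern has no groups.

['pxz']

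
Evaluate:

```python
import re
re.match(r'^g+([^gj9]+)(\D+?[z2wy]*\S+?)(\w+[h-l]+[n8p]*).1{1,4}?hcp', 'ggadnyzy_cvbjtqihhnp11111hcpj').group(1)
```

'adnyzy_cvb'

The match spans [0:28] → 'ggadnyzy_cvbjtqihhnp11111hcp'.
Captured: group 1 = 'adnyzy_cvb', group 2 = 'jt', group 3 = 'qihhnp'.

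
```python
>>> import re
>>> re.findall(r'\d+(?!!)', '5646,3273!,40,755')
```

['5646', '327', '40', '755']

The negative lookahead/lookbehind blocks any match where the forbidden context is present.
Matches: at [0:4] → '5646'; at [5:8] → '327'; at [11:13] → '40'; at [14:17] → '755'.
`findall` yields the raw match text (4 of them) because the pattern has no groups.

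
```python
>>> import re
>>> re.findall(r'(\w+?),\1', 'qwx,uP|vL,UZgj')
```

`findall` collects group 1 from each match (0 total).
Nothing in the string satisfies the pattern, so the list is empty.

[]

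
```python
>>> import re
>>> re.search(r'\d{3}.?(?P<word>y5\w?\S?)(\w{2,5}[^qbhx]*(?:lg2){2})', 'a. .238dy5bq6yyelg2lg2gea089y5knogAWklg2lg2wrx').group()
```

This matches exactly 3 of a digit, then optionally any character; then the literal 'y5', then optionally a word character, then optionally a non-whitespace character (captured as 'word'); then 2 to 5 of a word character, then zero or more of any character except [qbhx], then the literal 'lg2' repeated 2 times (captured).
`re.search` scans for the first position where the pattern succeeds.
The match spans [4:43] → '238dy5bq6yyelg2lg2gea089y5knogAWklg2lg2'.
Captured: group 1 = 'y5bq', group 2 = '6yyelg2lg2gea089y5knogAWklg2lg2'.

'238dy5bq6yyelg2lg2gea089y5knogAWklg2lg2'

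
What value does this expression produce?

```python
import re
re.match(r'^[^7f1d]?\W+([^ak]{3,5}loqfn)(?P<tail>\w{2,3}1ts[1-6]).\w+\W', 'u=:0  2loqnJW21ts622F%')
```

None

With `match`, the pattern is implicitly anchored at the beginning.
Here the string doesn't start with a match, so the call returns None.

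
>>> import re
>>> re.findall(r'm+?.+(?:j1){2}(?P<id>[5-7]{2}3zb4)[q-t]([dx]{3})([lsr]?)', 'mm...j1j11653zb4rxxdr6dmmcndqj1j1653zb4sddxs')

`findall` packs the 3 group values into a tuple for every match.

[('653zb4', 'ddx', 's')]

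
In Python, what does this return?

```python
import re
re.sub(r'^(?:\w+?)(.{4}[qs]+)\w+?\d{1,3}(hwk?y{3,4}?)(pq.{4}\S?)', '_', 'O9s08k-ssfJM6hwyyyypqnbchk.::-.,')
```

'_.::-.,'

`sub` substitutes '_' at each match site.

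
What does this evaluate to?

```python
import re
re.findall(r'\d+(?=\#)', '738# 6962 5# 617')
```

['738', '5']

Lookahead/lookbehind check context without consuming it, so the matched span excludes the asserted characters.
`findall` yields the raw match text (2 of them) because the pattern has no groups.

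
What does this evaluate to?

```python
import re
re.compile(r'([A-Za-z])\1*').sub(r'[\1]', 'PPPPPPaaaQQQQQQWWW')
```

After group 1 captures some text, `\1` only succeeds where that same text appears again.
Matches: at [0:6] → 'PPPPPP'; at [6:9] → 'aaa'; at [9:15] → 'QQQQQQ'; at [15:18] → 'WWW'.
The replacement refers to a captured group, so each match is rewritten using its own captured text.

'[P][a][Q][W]'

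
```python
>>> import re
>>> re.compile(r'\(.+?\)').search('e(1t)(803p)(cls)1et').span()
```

(1, 5)

With the lazy modifier that quantifier settles for the fewest repetitions that let the rest of the pattern succeed (the atoms after it are unaffected and can still be greedy).
Unlike `match`, `search` isn't anchored — it looks for the pattern anywhere in the string.
The match spans [1:5] → '(1t)'.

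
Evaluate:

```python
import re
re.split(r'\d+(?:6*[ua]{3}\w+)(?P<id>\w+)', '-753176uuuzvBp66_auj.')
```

['-', 'j', '.']

Pattern: one or more of a digit; then zero or more of the literal '6', then exactly 3 of one of [ua], then one or more of a word character (non-capturing group); then one or more of a word character (captured as 'id').
Matches to split on: at [1:20] → '753176uuuzvBp66_auj'.
`re.split` interleaves the captured-group text with the surrounding fragments.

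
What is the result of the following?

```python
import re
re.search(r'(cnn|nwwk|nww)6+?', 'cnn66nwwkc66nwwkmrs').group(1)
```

'cnn'

The match spans [0:4] → 'cnn6'.
Captured: group 1 = 'cnn'.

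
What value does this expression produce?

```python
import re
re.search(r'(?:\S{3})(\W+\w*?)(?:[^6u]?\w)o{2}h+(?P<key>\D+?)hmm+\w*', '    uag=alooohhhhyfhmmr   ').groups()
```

Pattern: exactly 3 of a non-whitespace character (non-capturing group); then one or more of a non-word character, then zero or more of a word character (lazy) (captured); then optionally any character except [6u], then a word character (non-capturing group); then exactly 2 of the literal 'o', then one or more of a literal 'h'; then one or more of a non-digit (lazy) (captured as 'key'); then the literal 'hm', then one or more of the literal 'm', then zero or more of a word character.
A `+?`/`*?`/`{m,n}?` starts at its minimum and grows only as far as needed for what follows to match.
`re.search` scans for the first position where the pattern succeeds.
The match spans [4:23] → 'uag=alooohhhhyfhmmr'.
Captured: group 1 = '=a', group 2 = 'yf'.

('=a', 'yf')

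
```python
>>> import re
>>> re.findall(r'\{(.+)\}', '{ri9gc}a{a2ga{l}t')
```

['ri9gc}a{a2ga{l']

Walking the string: at [0:16] match '{ri9gc}a{a2ga{l}', group 1 = 'ri9gc}a{a2ga{l'.
With a single group, `findall` returns only what that group captured — 1 item.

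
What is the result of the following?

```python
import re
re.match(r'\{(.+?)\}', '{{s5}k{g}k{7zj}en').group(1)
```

Because the quantifier is non-greedy, it stops expanding at the earliest point where the rest of the pattern can succeed.
`re.match` only tries the pattern at the start of the string.
The match spans [0:5] → '{{s5}'.
Captured: group 1 = '{s5'.

'{s5'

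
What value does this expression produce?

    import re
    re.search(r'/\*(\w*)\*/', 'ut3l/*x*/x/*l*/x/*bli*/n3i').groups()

('x',)

`re.search` scans for the first position where the pattern succeeds.
The match spans [4:9] → '/*x*/'.
Captured: group 1 = 'x'.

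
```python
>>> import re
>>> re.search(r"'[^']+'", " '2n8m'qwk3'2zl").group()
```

"'2n8m'"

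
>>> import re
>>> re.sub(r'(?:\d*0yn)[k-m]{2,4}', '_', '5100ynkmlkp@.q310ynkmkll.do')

The pattern matches zero or more of a digit, then the literal '0yn' (non-capturing group); then 2 to 4 of a character in [k-m].
Matches: at [0:10] → '5100ynkmlk'; at [14:23] → '310ynkmkl'.
Each match is replaced by '_'.

'_p@.q_l.do'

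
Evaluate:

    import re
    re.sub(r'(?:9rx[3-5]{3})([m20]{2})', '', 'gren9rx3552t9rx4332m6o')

'gren9rx3552t6o'

The pattern matches the literal '9rx', then exactly 3 of a character in [3-5] (non-capturing group); then exactly 2 of one of [m20] (captured).
`sub` substitutes '' at each match site.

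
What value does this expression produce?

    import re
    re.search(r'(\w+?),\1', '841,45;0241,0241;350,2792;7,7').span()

After group 1 captures some text, `\1` only succeeds where that same text appears again.
The match spans [7:16] → '0241,0241'.

(7, 16)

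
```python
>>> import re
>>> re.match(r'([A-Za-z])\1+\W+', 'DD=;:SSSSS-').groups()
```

('D',)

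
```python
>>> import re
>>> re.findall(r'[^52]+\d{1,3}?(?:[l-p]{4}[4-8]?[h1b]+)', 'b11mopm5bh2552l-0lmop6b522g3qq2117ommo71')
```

['b11mopm5bh', 'l-0lmop6b', '117ommo71']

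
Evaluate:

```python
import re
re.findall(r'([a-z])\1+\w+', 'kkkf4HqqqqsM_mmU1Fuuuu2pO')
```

['k']

`\1` has to match the exact text group 1 already captured.
Scanning left to right: at [0:25] match 'kkkf4HqqqqsM_mmU1Fuuuu2pO', group 1 = 'k'.
With a single group, `findall` returns only what that group captured — 1 item.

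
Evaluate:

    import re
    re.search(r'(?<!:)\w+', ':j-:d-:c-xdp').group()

'xdp'

A negative assertion filters positions out without eating any characters.
`search` walks the string left to right and returns the first match it finds.
The match spans [9:12] → 'xdp'.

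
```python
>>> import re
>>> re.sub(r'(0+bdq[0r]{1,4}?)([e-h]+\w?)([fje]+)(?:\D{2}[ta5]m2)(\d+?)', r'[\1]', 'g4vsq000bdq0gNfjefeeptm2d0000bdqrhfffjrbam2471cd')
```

`\1` in the replacement pulls in group 1's text for each match.

'g4vsq000bdq0gNfjefeeptm2d[0000bdqr]71cd'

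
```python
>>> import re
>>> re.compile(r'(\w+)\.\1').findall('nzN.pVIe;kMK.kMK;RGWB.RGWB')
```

`\1` is not a pattern — it's the concrete string captured by group 1, re-applied verbatim.
Because there's exactly one group, `findall` drops the full match and keeps group 1 from each hit.

['kMK', 'RGWB']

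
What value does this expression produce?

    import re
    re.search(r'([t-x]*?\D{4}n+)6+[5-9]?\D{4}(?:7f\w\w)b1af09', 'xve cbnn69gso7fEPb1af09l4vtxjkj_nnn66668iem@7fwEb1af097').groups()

The match spans [25:54] → 'vtxjkj_nnn66668iem@7fwEb1af09'.
Captured: group 1 = 'vtxjkj_nnn'.

('vtxjkj_nnn',)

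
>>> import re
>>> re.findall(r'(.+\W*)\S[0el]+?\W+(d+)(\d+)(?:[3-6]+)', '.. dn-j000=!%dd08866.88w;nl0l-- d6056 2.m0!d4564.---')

[('.. dn-j000=!%dd08866.88w;nl0l-- d6056 2.', 'd', '456')]

Pattern: one or more of any character, then zero or more of a non-word character (captured); then a non-whitespace character, then one or more of one of [0el] (lazy), then one or more of a non-word character; then one or more of a literal 'd' (captured); then one or more of a digit (captured); then one or more of a character in [3-6] (non-capturing group).
With 3 capturing groups, `findall` returns a 3-tuple per match.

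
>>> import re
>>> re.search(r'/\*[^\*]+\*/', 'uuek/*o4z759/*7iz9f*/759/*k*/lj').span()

Unlike `match`, `search` isn't anchored — it looks for the pattern anywhere in the string.
The match spans [12:21] → '/*7iz9f*/'.

(12, 21)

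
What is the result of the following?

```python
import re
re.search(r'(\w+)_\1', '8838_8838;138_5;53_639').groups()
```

('8838',)

The match spans [0:9] → '8838_8838'.
Captured: group 1 = '8838'.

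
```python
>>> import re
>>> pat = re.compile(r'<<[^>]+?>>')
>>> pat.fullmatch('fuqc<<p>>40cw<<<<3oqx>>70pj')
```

`re.fullmatch` requires the pattern to consume the entire string.
Here the pattern can't cover the whole string, so the call returns None.

None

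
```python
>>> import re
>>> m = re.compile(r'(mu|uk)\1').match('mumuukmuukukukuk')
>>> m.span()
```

(0, 4)

The backreference `\1` re-matches whatever the first group consumed, character for character.
`match` is anchored at position 0; if the pattern doesn't fit there, it returns None.
The match spans [0:4] → 'mumu'.
Captured: group 1 = 'mu'.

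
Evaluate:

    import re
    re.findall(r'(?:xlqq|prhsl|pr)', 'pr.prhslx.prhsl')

['pr', 'prhsl', 'prhsl']

`|` is ordered: at each position the engine commits to the first alternative that works.
Since nothing is captured, `findall` lists the 3 matched substrings directly.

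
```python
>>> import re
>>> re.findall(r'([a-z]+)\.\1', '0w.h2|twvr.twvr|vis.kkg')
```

['twvr']

The backreference `\1` re-matches whatever the first group consumed, character for character.
`findall` collects group 1 from the one match (1 total).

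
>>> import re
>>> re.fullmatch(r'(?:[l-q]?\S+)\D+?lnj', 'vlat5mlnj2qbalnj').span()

Pattern: optionally a character in [l-q], then one or more of a non-whitespace character (non-capturing group); then one or more of a non-digit (lazy), then the literal 'lnj'.
For `fullmatch`, every character of the input must be accounted for by the pattern.
The match spans [0:16] → 'vlat5mlnj2qbalnj'.

(0, 16)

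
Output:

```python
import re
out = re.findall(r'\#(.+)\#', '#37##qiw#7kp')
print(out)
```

Scanning left to right: at [0:9] match '#37##qiw#', group 1 = '37##qiw'.
`findall` collects group 1 from the one match (1 total).

['37##qiw']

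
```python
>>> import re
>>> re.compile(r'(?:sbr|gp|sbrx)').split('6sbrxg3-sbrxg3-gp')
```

Branches in `(...|...)` are attempted left-to-right; the first branch that allows the whole pattern to succeed is taken.
Matches to split on: at [1:4] → 'sbr'; at [8:11] → 'sbr'; at [15:17] → 'gp'.
Each match becomes a cut point; 4 segments remain.

['6', 'xg3-', 'xg3-', '']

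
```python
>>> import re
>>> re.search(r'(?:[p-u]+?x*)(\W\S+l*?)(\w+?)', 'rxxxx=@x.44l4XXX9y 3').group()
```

The match spans [0:18] → 'rxxxx=@x.44l4XXX9y'.

'rxxxx=@x.44l4XXX9y'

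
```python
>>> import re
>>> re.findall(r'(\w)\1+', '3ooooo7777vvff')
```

After group 1 captures some text, `\1` only succeeds where that same text appears again.
Matches: at [1:6] match 'ooooo', group 1 = 'o'; at [6:10] match '7777', group 1 = '7'; at [10:12] match 'vv', group 1 = 'v'; at [12:14] match 'ff', group 1 = 'f'.
With a single group, `findall` returns only what that group captured — 4 items.

['o', '7', 'v', 'f']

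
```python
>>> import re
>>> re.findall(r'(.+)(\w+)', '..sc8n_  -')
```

This matches one or more of any character (captured); then one or more of a word character (captured).
Multiple groups make `findall` return tuples — one 2-tuple for the one match.

[('..sc8n', '_')]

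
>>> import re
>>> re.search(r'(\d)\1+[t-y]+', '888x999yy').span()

(0, 4)

After group 1 captures some text, `\1` only succeeds where that same text appears again.
The match spans [0:4] → '888x'.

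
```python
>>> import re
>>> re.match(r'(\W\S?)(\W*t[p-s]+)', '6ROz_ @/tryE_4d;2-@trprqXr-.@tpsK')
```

Pattern: a non-word character, then optionally a non-whitespace character (captured); then zero or more of a non-word character, then a literal 't', then one or more of a character in [p-s] (captured).
`re.match` only tries the pattern at the start of the string.
Here the pattern fails at index 0, so the call returns None.

None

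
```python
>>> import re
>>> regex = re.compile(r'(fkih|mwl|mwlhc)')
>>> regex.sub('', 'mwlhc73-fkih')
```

'hc73-'

The regex engine tests alternatives in the order written; an earlier branch that matches wins even if a later one would match more.
Matches: at [0:3] → 'mwl'; at [8:12] → 'fkih'.
Every occurrence is swapped for ''.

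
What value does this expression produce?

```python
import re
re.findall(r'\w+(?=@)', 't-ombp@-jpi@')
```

The lookaround is zero-width — it requires the adjacent text to match without consuming it, so the asserted text isn't part of the match.
Scanning left to right: at [2:6] → 'ombp'; at [8:11] → 'jpi'.
No capturing groups, so `findall` returns the 2 full match strings.

['ombp', 'jpi']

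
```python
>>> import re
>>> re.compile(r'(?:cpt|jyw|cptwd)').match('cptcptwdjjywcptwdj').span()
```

(0, 3)

`match` is anchored at position 0; if the pattern doesn't fit there, it returns None.
The match spans [0:3] → 'cpt'.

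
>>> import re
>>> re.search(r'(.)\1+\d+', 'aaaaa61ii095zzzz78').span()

`\1` is not a pattern — it's the concrete string captured by group 1, re-applied verbatim.
The match spans [0:7] → 'aaaaa61'.

(0, 7)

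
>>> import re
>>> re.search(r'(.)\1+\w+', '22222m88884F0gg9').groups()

('2',)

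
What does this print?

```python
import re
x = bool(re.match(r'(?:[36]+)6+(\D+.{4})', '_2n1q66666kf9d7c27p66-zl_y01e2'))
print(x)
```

Pattern: one or more of one of [36] (non-capturing group); then one or more of a literal '6'; then one or more of a non-digit, then exactly 4 of any character (captured).
`re.match` won't scan ahead — the pattern has to work from the very first character.
Here the string doesn't start with a match, so the call returns None, and `bool(None)` is False.

False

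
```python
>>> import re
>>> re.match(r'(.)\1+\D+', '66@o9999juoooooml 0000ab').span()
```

`\1` has to match the exact text group 1 already captured.
`re.match` won't scan ahead — the pattern has to work from the very first character.
The match spans [0:4] → '66@o'.
Captured: group 1 = '6'.

(0, 4)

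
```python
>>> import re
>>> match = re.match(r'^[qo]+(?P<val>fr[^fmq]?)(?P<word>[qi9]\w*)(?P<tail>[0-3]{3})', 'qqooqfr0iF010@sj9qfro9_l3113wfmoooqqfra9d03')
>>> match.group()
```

'qqooqfr0iF010'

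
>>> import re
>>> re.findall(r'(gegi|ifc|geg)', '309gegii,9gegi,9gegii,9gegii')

Alternation isn't longest-match — the leftmost alternative that fits at this position is chosen.
Because there's exactly one group, `findall` drops the full match and keeps group 1 from each hit.

['gegi', 'gegi', 'gegi', 'gegi']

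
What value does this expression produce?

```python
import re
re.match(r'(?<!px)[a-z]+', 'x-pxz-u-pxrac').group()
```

`re.match` won't scan ahead — the pattern has to work from the very first character.
The match spans [0:1] → 'x'.

'x'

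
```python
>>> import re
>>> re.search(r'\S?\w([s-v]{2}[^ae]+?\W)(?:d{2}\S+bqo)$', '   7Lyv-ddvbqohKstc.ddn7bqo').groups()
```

('stc.',)

The match spans [14:27] → 'hKstc.ddn7bqo'.
Captured: group 1 = 'stc.'.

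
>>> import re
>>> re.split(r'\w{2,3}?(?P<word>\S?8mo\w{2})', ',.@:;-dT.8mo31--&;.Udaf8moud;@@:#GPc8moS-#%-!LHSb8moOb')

The pattern matches 2 to 3 of a word character (lazy); then optionally a non-whitespace character, then the literal '8mo', then exactly 2 of a word character (captured as 'word').
Matches to split on: at [6:14] → 'dT.8mo31'; at [19:28] → 'Udaf8moud'; at [45:54] → 'LHSb8moOb'.
Because the pattern has a capturing group, `split` also inserts each captured text between the pieces.

[',.@:;-', '.8mo31', '--&;.', 'f8moud', ';@@:#GPc8moS-#%-!', 'b8moOb', '']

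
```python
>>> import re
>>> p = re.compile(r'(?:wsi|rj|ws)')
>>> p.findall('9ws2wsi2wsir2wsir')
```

Alternation isn't longest-match — the leftmost alternative that fits at this position is chosen.
Scanning left to right: at [1:3] → 'ws'; at [4:7] → 'wsi'; at [8:11] → 'wsi'; at [13:16] → 'wsi'.
With no groups in the pattern, `findall` gives back each whole match — 4 here.

['ws', 'wsi', 'wsi', 'wsi']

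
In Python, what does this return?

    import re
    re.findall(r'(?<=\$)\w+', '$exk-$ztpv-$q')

The lookaround is zero-width — it requires the adjacent text to match without consuming it, so the asserted text isn't part of the match.
Walking the string: at [1:4] → 'exk'; at [6:10] → 'ztpv'; at [12:13] → 'q'.
No capturing groups, so `findall` returns the 3 full match strings.

['exk', 'ztpv', 'q']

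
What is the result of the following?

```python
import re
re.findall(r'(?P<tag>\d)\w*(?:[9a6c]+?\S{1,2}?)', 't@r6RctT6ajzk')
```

['6']

With a single group, `findall` returns only what that group captured — 1 item.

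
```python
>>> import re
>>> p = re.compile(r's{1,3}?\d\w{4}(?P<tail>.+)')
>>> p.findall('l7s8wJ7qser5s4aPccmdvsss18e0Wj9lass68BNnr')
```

['ser5s4aPccmdvsss18e0Wj9lass68BNnr']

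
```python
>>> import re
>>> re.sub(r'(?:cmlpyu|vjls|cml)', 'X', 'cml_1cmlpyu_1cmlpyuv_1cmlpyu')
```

'X_1X_1Xv_1X'

Branches in `(...|...)` are attempted left-to-right; the first branch that allows the whole pattern to succeed is taken.
Every occurrence is swapped for 'X'.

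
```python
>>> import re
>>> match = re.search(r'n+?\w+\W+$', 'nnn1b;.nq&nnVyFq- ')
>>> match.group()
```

'nnVyFq- '

The match spans [10:18] → 'nnVyFq- '.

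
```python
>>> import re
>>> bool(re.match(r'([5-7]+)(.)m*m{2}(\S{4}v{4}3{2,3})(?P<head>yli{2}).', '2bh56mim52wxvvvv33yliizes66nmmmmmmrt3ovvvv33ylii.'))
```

This matches one or more of a character in [5-7] (captured); then any character (captured); then zero or more of a literal 'm', then exactly 2 of the literal 'm'; then exactly 4 of a non-whitespace character, then exactly 4 of the literal 'v', then 2 to 3 of the literal '3' (captured); then the literal 'yl', then exactly 2 of the literal 'i' (captured as 'head'); then any character.
With `match`, the pattern is implicitly anchored at the beginning.
Here the pattern fails at index 0, so the call returns None, and `bool(None)` is False.

False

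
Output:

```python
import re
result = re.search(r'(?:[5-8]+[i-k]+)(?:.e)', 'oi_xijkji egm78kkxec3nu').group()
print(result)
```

78kkxe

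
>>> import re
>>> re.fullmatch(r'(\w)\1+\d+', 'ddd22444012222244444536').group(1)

`\1` has to match the exact text group 1 already captured.
For `fullmatch`, every character of the input must be accounted for by the pattern.
The match spans [0:23] → 'ddd22444012222244444536'.
Captured: group 1 = 'd'.

'd'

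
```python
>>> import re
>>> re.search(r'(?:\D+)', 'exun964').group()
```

'exun'

Pattern: one or more of a non-digit (non-capturing group).
`re.search` tries every starting position until one works.
The match spans [0:4] → 'exun'.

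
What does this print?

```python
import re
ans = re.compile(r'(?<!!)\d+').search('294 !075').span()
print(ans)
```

A negative assertion filters positions out without eating any characters.
`re.search` scans for the first position where the pattern succeeds.
The match spans [0:3] → '294'.

(0, 3)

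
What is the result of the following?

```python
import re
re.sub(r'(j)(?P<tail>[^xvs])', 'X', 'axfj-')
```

'axfX'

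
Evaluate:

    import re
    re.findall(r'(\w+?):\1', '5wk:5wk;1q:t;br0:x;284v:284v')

The backreference `\1` re-matches whatever the first group consumed, character for character.
Matches: at [0:7] match '5wk:5wk', group 1 = '5wk'; at [19:28] match '284v:284v', group 1 = '284v'.
`findall` collects group 1 from each match (2 total).

['5wk', '284v']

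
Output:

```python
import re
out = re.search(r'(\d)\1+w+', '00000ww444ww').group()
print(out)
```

The backreference `\1` re-matches whatever the first group consumed, character for character.
`re.search` tries every starting position until one works.
The match spans [0:7] → '00000ww'.
Captured: group 1 = '0'.

00000ww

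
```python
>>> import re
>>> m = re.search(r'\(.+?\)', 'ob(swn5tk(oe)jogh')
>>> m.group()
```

'(swn5tk(oe)'

`search` walks the string left to right and returns the first match it finds.
The match spans [2:13] → '(swn5tk(oe)'.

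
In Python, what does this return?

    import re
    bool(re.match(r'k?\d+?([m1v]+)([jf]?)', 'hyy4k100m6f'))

Pattern: optionally the literal 'k', then one or more of a digit (lazy); then one or more of one of [m1v] (captured); then optionally one of [jf] (captured).
With `match`, the pattern is implicitly anchored at the beginning.
Here the string doesn't start with a match, so the call returns None, and `bool(None)` is False.

False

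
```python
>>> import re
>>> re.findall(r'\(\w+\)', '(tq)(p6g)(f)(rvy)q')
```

No capturing groups, so `findall` returns the 4 full match strings.

['(tq)', '(p6g)', '(f)', '(rvy)']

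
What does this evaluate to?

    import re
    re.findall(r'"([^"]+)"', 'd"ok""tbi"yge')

With a single group, `findall` returns only what that group captured — 2 items.

['ok', 'tbi']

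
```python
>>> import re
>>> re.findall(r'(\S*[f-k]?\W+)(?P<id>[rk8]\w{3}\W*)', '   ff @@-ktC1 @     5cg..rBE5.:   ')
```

The pattern matches zero or more of a non-whitespace character, then optionally a character in [f-k], then one or more of a non-word character (captured); then one of [rk8], then exactly 3 of a word character, then zero or more of a non-word character (captured as 'id').
Matches: at [3:20] match 'ff @@-ktC1 @     ', groups = ('ff @@-', 'ktC1 @     '); at [20:34] match '5cg..rBE5.:   ', groups = ('5cg..', 'rBE5.:   ').
`findall` packs the 2 group values into a tuple for every match.

[('ff @@-', 'ktC1 @     '), ('5cg..', 'rBE5.:   ')]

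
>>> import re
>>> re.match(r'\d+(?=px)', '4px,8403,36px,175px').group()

'4'

The `(?=…)`/`(?<=…)` assertion just peeks at neighbouring text; it doesn't advance the match position.
`re.match` only tries the pattern at the start of the string.
The match spans [0:1] → '4'.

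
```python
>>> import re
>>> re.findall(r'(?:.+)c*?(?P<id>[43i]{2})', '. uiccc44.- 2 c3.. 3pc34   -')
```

['34']

This matches one or more of any character (non-capturing group); then zero or more of a literal 'c' (lazy); then exactly 2 of one of [43i] (captured as 'id').
Walking the string: at [0:24] match '. uiccc44.- 2 c3.. 3pc34', group 1 = '34'.
With a single group, `findall` returns only what that group captured — 1 item.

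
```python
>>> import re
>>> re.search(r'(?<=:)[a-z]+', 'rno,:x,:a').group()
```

'x'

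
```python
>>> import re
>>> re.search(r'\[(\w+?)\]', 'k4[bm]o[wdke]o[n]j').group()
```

Unlike `match`, `search` isn't anchored — it looks for the pattern anywhere in the string.
The match spans [2:6] → '[bm]'.
Captured: group 1 = 'bm'.

'[bm]'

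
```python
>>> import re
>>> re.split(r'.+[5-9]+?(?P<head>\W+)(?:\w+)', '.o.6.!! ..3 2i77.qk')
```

Pattern: one or more of any character, then one or more of a character in [5-9] (lazy); then one or more of a non-word character (captured as 'head'); then one or more of a word character (non-capturing group).
Matches to split on: at [0:19] → '.o.6.!! ..3 2i77.qk'.
With a capturing group present, the delimiter's captured portion is kept in the result list.

['', '.', '']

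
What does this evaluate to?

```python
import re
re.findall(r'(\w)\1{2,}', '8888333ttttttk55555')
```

['8', '3', 't', '5']

After group 1 captures some text, `\1` only succeeds where that same text appears again.
Walking the string: at [0:4] match '8888', group 1 = '8'; at [4:7] match '333', group 1 = '3'; at [7:13] match 'tttttt', group 1 = 't'; at [14:19] match '55555', group 1 = '5'.
Because there's exactly one group, `findall` drops the full match and keeps group 1 from each hit.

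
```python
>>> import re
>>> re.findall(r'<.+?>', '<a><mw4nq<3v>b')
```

A `+?`/`*?`/`{m,n}?` starts at its minimum and grows only as far as needed for what follows to match.
Matches: at [0:3] → '<a>'; at [3:13] → '<mw4nq<3v>'.
With no groups in the pattern, `findall` gives back each whole match — 2 here.

['<a>', '<mw4nq<3v>']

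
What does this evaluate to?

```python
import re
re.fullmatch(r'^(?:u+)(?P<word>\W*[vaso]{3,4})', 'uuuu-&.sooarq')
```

`re.fullmatch` requires the pattern to consume the entire string.
Here the string isn't matched end-to-end, so the call returns None.

None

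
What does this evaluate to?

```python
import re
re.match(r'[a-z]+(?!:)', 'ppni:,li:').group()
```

`(?!…)`/`(?<!…)` only lets a position through if the neighbouring text does NOT match; no characters are consumed.
`re.match` only tries the pattern at the start of the string.
The match spans [0:3] → 'ppn'.

'ppn'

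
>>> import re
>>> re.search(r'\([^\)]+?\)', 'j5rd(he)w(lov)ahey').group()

Unlike `match`, `search` isn't anchored — it looks for the pattern anywhere in the string.
The match spans [4:8] → '(he)'.

'(he)'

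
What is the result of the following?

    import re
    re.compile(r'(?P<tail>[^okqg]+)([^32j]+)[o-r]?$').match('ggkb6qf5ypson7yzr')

This matches one or more of any character except [okqg] (captured as 'tail'); then one or more of any character except [32j] (captured); then optionally a character in [o-r]; then anchored at the end.
`re.match` won't scan ahead — the pattern has to work from the very first character.
Here position 0 doesn't satisfy it, so the call returns None.

None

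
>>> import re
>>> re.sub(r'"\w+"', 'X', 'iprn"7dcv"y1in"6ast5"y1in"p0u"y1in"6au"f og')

'iprnXy1inXy1inXy1inXf og'

Matches: at [4:10] → '"7dcv"'; at [14:21] → '"6ast5"'; at [25:30] → '"p0u"'; at [34:39] → '"6au"'.
`sub` substitutes 'X' at each match site.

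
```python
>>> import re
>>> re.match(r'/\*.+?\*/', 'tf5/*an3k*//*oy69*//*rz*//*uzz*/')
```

`re.match` only tries the pattern at the start of the string.
Here the string doesn't start with a match, so the call returns None.

None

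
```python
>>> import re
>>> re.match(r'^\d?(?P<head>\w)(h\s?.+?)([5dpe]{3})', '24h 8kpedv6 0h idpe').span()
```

`re.match` won't scan ahead — the pattern has to work from the very first character.
The match spans [0:9] → '24h 8kped'.

(0, 9)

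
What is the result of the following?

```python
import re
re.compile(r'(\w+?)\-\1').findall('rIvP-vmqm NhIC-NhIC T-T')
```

The backreference `\1` re-matches whatever the first group consumed, character for character.
Matches: at [10:19] match 'NhIC-NhIC', group 1 = 'NhIC'; at [20:23] match 'T-T', group 1 = 'T'.
One capturing group, so `findall` returns just the captured substring from each match — 2 in all.

['NhIC', 'T']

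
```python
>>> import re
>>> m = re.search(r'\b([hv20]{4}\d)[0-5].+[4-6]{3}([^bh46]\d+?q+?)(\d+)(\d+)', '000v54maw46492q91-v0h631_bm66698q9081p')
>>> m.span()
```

This matches a word boundary (`\b`, zero-width); then exactly 4 of one of [hv20], then a digit (captured); then a character in [0-5], then one or more of any character, then exactly 3 of a character in [4-6]; then any character except [bh46], then one or more of a digit (lazy), then one or more of the literal 'q' (lazy) (captured); then one or more of a digit (captured); then one or more of a digit (captured).
`re.search` scans for the first position where the pattern succeeds.
The match spans [0:37] → '000v54maw46492q91-v0h631_bm66698q9081'.
Captured: group 1 = '000v5', group 2 = '98q', group 3 = '908', group 4 = '1'.

(0, 37)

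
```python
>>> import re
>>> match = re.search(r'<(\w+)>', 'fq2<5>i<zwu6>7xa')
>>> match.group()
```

'<5>'

The match spans [3:6] → '<5>'.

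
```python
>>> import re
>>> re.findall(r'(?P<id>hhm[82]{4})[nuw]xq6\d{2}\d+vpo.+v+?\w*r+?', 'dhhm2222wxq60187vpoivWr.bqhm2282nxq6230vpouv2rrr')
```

['hhm2222']

`findall` collects group 1 from the one match (1 total).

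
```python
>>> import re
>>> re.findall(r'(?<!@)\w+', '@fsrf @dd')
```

Because the assertion is negative and zero-width, positions next to the forbidden text are skipped.
Walking the string: at [2:5] → 'srf'; at [8:9] → 'd'.
No capturing groups, so `findall` returns the 2 full match strings.

['srf', 'd']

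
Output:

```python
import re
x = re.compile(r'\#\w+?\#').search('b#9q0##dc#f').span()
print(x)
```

`search` walks the string left to right and returns the first match it finds.
The match spans [1:6] → '#9q0#'.

(1, 6)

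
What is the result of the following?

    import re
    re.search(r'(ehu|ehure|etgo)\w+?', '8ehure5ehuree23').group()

Alternation tries branches left to right and keeps the first one that lets the overall match succeed at that position.
`re.search` tries every starting position until one works.
The match spans [1:5] → 'ehur'.
Captured: group 1 = 'ehu'.

'ehur'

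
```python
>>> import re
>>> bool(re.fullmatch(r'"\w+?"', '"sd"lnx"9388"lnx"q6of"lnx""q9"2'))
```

False

`re.fullmatch` is like wrapping the pattern in `^…$` (in single-line mode).
Here there's no way to consume every character, so the call returns None, and `bool(None)` is False.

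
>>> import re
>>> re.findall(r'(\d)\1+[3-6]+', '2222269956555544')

The backreference `\1` re-matches whatever the first group consumed, character for character.
One capturing group, so `findall` returns just the captured substring from each match — 2 in all.

['2', '9']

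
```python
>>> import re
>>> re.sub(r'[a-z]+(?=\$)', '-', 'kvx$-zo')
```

'-$-zo'

Because the assertion is zero-width, the text it checks is not consumed and won't appear in the result.
Each match is replaced by '-'.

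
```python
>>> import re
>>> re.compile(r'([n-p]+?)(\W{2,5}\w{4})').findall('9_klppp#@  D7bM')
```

[('ppp', '#@  D7bM')]

The pattern matches one or more of a character in [n-p] (lazy) (captured); then 2 to 5 of a non-word character, then exactly 4 of a word character (captured).
Scanning left to right: at [4:15] match 'ppp#@  D7bM', groups = ('ppp', '#@  D7bM').
2 groups means the one result is a tuple of 2 captured strings — 1 here.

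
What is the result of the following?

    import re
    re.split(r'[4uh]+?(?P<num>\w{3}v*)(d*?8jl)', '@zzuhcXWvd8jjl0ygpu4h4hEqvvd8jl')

['@zzuhcXWvd8jjl0ygp', 'hEqvv', 'd8jl', '']

A non-greedy quantifier consumes as few characters as it can — just enough that the remainder of the pattern still matches from where it stops; whatever follows it matches normally.
Because the pattern has a capturing group, `split` also inserts each captured text between the pieces.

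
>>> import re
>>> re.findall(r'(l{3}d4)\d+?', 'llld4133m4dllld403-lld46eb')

The pattern matches exactly 3 of a literal 'l', then the literal 'd4' (captured); then one or more of a digit (lazy).
Walking the string: at [0:6] match 'llld41', group 1 = 'llld4'; at [11:17] match 'llld40', group 1 = 'llld4'.
With a single group, `findall` returns only what that group captured — 2 items.

['llld4', 'llld4']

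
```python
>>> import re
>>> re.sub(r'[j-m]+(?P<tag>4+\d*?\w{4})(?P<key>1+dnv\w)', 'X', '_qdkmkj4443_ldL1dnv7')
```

'_qdX'

`sub` substitutes 'X' at each match site.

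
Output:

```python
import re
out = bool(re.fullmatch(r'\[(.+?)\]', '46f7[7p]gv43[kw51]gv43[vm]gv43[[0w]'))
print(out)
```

For `fullmatch`, every character of the input must be accounted for by the pattern.
Here there's no way to consume every character, so the call returns None, and `bool(None)` is False.

False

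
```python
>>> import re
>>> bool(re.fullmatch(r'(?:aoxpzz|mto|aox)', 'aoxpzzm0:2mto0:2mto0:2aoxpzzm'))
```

For `fullmatch`, every character of the input must be accounted for by the pattern.
Here the pattern can't cover the whole string, so the call returns None, and `bool(None)` is False.

False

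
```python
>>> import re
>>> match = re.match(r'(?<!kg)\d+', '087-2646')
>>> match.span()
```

A negative assertion filters positions out without eating any characters.
`match` is anchored at position 0; if the pattern doesn't fit there, it returns None.
The match spans [0:3] → '087'.

(0, 3)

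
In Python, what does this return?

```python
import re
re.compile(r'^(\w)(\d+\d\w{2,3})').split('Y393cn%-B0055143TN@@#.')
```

['', 'Y', '393cn', '%-B0055143TN@@#.']

Pattern: anchored at the start of the string; then a word character (captured); then one or more of a digit, then a digit, then 2 to 3 of a word character (captured).
Matches to split on: at [0:6] → 'Y393cn'.
Because the pattern has a capturing group, `split` also inserts each captured text between the pieces.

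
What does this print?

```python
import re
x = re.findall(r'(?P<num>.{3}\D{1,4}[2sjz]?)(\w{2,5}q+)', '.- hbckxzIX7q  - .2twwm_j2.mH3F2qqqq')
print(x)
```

[('.- hbck', 'xzIX7q'), ('_j2.mH', '3F2qqqq')]

Multiple groups make `findall` return tuples — one 2-tuple for each match.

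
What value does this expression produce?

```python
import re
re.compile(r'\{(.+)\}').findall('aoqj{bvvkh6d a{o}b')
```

['bvvkh6d a{o']

Walking the string: at [4:17] match '{bvvkh6d a{o}', group 1 = 'bvvkh6d a{o'.
One capturing group, so `findall` returns just the captured substring from the one match — 1 in all.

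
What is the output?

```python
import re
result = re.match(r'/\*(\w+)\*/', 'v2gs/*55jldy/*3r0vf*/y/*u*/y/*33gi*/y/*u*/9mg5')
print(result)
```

None

`re.match` only tries the pattern at the start of the string.
Here the string doesn't start with a match, so the call returns None.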